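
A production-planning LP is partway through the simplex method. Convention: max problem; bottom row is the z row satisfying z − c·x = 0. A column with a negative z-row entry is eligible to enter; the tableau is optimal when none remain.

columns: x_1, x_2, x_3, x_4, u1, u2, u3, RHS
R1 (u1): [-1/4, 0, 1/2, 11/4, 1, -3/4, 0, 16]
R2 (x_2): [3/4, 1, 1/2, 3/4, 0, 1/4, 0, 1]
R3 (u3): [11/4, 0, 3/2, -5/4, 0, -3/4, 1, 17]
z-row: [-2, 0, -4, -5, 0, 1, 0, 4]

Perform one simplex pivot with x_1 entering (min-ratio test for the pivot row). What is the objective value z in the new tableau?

Ratio test on column x_1 — row 1: entry -1/4 ≤ 0; row 2: 1/(3/4) = 4/3; row 3: 17/(11/4) = 68/11. Minimum is 4/3 at row 2 (x_2 leaves); pivot element 3/4.
Pivot on row 2; the z-row RHS becomes 4 − (-2)·(4/3) = 20/3.

20/3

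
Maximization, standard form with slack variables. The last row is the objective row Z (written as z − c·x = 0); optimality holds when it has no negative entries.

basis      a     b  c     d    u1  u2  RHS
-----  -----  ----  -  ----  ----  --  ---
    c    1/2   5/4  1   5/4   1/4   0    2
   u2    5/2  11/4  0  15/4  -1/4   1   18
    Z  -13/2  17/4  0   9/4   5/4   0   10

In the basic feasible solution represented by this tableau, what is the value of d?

0

d is not in the basis, so in the current basic feasible solution d = 0.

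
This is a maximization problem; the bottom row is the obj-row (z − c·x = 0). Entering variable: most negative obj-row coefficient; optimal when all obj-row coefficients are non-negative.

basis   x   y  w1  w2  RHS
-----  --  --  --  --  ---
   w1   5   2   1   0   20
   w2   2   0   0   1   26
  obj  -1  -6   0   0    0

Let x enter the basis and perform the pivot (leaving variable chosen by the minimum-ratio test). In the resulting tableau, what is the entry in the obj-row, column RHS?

4

Ratio test on column x — row 1: 20/5 = 4; row 2: 26/2 = 13. Minimum is 4 at row 1 (w1 leaves); pivot element 5.
Divide row 1 by 5; eliminate column x from the other rows.
obj-row update in column RHS: 0 − (-1)·4 = 4.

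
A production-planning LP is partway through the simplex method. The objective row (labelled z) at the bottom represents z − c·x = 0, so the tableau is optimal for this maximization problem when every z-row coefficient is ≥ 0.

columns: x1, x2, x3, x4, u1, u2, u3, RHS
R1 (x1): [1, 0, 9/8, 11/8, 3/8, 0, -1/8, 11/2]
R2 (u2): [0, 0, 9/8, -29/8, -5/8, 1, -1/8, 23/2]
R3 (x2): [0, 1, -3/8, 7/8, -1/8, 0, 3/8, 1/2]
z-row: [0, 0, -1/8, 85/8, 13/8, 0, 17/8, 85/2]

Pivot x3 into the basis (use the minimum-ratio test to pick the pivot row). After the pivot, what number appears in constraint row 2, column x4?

Ratio test on column x3 — row 1: (11/2)/(9/8) = 44/9; row 2: (23/2)/(9/8) = 92/9; row 3: entry -3/8 ≤ 0. Minimum is 44/9 at row 1 (x1 leaves); pivot element 9/8.
Divide row 1 by 9/8; eliminate column x3 from the other rows.
Row 2 update in column x4: -29/8 − (9/8)·(11/9) = -5.

-5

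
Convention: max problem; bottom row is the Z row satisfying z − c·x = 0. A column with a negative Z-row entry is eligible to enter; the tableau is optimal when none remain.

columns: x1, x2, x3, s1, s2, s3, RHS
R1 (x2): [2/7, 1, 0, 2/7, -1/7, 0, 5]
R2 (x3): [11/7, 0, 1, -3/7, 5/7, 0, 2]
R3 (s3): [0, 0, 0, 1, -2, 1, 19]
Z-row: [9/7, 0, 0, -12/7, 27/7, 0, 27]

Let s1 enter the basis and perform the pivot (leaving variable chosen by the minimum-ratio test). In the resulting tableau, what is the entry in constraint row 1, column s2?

-1/2

Ratio test on column s1 — row 1: 5/(2/7) = 35/2; row 2: entry -3/7 ≤ 0; row 3: 19/1 = 19. Minimum is 35/2 at row 1 (x2 leaves); pivot element 2/7.
Divide row 1 by 2/7; eliminate column s1 from the other rows.
In the new row 1, the s2 entry is the old entry divided by the pivot: (-1/7)/(2/7) = -1/2.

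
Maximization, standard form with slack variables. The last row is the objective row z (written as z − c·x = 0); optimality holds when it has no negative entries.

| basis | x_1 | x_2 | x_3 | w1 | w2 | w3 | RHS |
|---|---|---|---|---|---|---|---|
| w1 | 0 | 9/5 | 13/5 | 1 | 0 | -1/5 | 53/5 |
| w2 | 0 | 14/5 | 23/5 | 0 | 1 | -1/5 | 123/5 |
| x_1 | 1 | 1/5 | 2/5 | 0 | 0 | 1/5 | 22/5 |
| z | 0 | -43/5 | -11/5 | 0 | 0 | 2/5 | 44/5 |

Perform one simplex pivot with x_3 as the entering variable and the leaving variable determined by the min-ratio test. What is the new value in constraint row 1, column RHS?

Ratio test on column x_3 — row 1: (53/5)/(13/5) = 53/13; row 2: (123/5)/(23/5) = 123/23; row 3: (22/5)/(2/5) = 11. Minimum is 53/13 at row 1 (w1 leaves); pivot element 13/5.
Divide row 1 by 13/5; eliminate column x_3 from the other rows.
In the new row 1, the RHS entry is the old entry divided by the pivot: (53/5)/(13/5) = 53/13.

53/13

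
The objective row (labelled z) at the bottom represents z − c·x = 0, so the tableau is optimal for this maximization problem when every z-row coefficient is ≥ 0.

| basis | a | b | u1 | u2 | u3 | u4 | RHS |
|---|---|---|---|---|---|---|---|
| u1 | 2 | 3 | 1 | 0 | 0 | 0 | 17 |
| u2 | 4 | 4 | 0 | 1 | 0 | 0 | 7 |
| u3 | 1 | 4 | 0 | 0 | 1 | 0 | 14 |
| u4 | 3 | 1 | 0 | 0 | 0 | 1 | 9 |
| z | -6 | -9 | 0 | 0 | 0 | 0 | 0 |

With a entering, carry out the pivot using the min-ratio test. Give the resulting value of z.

21/2

Ratio test on column a — row 1: 17/2 = 17/2; row 2: 7/4 = 7/4; row 3: 14/1 = 14; row 4: 9/3 = 3. Minimum is 7/4 at row 2 (u2 leaves); pivot element 4.
Pivot on row 2; the z-row RHS becomes 0 − (-6)·(7/4) = 21/2.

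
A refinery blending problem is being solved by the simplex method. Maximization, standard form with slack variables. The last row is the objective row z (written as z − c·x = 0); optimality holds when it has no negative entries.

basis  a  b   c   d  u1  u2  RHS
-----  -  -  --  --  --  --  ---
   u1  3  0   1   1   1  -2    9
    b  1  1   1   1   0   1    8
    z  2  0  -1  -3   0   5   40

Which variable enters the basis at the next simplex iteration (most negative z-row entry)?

Negative z-row entries: c: -1, d: -3.
The most negative is -3 in column d, so d enters.

d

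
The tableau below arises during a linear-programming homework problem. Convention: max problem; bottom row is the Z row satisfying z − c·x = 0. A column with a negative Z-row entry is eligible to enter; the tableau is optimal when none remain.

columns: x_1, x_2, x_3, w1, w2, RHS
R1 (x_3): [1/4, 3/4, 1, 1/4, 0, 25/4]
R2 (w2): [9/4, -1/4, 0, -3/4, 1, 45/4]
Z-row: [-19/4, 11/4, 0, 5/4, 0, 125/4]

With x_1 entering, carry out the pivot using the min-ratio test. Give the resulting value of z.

55

Ratio test on column x_1 — row 1: (25/4)/(1/4) = 25; row 2: (45/4)/(9/4) = 5. Minimum is 5 at row 2 (w2 leaves); pivot element 9/4.
Pivot on row 2; the Z-row RHS becomes 125/4 − (-19/4)·5 = 55.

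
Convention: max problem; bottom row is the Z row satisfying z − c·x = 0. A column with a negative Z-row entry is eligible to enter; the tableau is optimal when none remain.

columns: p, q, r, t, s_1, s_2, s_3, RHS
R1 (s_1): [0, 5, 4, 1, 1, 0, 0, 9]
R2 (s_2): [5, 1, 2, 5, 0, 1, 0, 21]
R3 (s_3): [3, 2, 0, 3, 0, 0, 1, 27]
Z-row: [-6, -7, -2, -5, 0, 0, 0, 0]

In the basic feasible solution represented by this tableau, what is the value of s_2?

s_2 is basic (row 2); its value is the RHS of that row, 21.

21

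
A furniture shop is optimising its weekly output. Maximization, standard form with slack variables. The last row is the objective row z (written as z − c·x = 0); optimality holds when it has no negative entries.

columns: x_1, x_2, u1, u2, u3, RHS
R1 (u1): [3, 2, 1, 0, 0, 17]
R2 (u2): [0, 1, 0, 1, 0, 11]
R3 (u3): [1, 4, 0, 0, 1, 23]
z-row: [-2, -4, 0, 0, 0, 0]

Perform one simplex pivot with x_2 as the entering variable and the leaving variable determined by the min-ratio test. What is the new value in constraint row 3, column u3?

Ratio test on column x_2 — row 1: 17/2 = 17/2; row 2: 11/1 = 11; row 3: 23/4 = 23/4. Minimum is 23/4 at row 3 (u3 leaves); pivot element 4.
Divide row 3 by 4; eliminate column x_2 from the other rows.
In the new row 3, the u3 entry is the old entry divided by the pivot: 1/4 = 1/4.

1/4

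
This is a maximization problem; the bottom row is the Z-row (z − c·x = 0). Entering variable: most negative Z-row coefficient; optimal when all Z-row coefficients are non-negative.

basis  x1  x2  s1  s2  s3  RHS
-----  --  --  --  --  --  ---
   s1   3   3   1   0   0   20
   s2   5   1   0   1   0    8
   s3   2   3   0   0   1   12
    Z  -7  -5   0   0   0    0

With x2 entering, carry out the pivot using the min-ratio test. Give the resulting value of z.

Ratio test on column x2 — row 1: 20/3 = 20/3; row 2: 8/1 = 8; row 3: 12/3 = 4. Minimum is 4 at row 3 (s3 leaves); pivot element 3.
Pivot on row 3; the Z-row RHS becomes 0 − (-5)·4 = 20.

20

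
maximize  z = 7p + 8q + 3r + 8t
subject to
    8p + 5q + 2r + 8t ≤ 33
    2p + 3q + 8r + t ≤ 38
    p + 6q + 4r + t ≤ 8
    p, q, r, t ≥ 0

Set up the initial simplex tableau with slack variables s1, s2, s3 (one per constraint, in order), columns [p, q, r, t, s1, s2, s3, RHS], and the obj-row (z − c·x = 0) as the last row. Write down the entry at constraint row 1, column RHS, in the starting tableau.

33

The RHS of constraint 1 is b_1 = 33.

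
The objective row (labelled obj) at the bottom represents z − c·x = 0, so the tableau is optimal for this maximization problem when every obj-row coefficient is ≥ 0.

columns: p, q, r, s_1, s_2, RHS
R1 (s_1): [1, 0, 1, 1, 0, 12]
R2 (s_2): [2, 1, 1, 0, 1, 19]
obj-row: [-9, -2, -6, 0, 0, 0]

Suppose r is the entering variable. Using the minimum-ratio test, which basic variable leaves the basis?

Column r entries and ratios — s_1: 12/1 = 12; s_2: 19/1 = 19.
Smallest ratio is 12 in the row of s_1, so s_1 leaves.

s_1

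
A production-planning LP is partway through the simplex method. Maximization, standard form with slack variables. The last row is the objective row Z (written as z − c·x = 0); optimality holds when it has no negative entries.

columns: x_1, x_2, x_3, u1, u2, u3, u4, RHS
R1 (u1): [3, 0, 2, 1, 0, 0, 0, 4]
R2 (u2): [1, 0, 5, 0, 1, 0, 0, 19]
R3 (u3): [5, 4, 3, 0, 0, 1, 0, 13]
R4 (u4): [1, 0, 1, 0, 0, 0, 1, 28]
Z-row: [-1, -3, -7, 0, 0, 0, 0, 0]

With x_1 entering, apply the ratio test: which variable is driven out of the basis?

u1

Column x_1 entries and ratios — u1: 4/3 = 4/3; u2: 19/1 = 19; u3: 13/5 = 13/5; u4: 28/1 = 28.
Smallest ratio is 4/3 in the row of u1, so u1 leaves.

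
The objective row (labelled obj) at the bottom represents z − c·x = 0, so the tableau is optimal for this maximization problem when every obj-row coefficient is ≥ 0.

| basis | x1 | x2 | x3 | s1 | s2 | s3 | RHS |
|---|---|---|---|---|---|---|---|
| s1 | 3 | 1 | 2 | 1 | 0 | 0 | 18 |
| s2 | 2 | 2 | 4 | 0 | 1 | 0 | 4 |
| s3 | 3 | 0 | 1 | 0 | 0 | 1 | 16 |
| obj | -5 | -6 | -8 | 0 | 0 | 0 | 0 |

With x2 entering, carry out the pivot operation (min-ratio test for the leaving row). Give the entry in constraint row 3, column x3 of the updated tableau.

1

Ratio test on column x2 — row 1: 18/1 = 18; row 2: 4/2 = 2; row 3: entry 0 ≤ 0. Minimum is 2 at row 2 (s2 leaves); pivot element 2.
Divide row 2 by 2; eliminate column x2 from the other rows.
Row 3 update in column x3: 1 − 0·2 = 1.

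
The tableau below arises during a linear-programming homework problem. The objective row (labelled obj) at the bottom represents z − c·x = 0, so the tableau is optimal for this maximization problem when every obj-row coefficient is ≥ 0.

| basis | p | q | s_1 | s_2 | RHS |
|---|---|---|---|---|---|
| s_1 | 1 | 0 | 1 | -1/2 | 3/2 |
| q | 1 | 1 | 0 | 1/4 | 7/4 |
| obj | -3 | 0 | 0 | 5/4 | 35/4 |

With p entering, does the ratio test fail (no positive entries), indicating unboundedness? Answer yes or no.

Column p has positive entries in row(s) 1, 2, so the ratio test bounds it — not unbounded.

no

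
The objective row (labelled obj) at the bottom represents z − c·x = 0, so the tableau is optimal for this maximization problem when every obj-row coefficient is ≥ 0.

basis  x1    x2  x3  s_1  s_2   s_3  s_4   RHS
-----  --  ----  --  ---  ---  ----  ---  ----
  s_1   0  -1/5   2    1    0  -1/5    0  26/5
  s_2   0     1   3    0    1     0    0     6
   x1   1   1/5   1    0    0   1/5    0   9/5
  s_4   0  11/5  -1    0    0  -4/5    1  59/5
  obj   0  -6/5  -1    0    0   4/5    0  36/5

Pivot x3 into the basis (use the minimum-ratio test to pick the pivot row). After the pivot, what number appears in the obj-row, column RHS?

Ratio test on column x3 — row 1: (26/5)/2 = 13/5; row 2: 6/3 = 2; row 3: (9/5)/1 = 9/5; row 4: entry -1 ≤ 0. Minimum is 9/5 at row 3 (x1 leaves); pivot element 1.
Divide row 3 by 1; eliminate column x3 from the other rows.
obj-row update in column RHS: 36/5 − (-1)·(9/5) = 9.

9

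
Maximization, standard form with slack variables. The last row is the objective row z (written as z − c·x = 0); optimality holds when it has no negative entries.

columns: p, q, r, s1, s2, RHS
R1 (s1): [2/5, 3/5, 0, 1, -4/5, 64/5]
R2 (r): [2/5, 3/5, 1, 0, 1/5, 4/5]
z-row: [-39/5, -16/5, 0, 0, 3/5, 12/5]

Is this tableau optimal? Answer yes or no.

The z-row has a negative entry -39/5 in column p, so it is not optimal.

no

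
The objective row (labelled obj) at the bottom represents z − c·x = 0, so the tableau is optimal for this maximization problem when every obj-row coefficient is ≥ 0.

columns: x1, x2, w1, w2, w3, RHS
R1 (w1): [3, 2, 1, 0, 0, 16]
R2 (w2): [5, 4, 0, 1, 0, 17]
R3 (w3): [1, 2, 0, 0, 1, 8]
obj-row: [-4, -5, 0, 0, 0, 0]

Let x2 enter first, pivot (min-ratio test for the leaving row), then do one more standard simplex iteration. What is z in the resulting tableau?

41/2

Ratio test on column x2 — row 1: 16/2 = 8; row 2: 17/4 = 17/4; row 3: 8/2 = 4. Minimum is 4 at row 3 (w3 leaves); pivot element 2.
Pivot on row 3; the obj-row RHS becomes 0 − (-5)·4 = 20.
Next entering variable (most negative obj-row entry -3/2): x1.
Ratio test on column x1 — row 1: 8/2 = 4; row 2: 1/3 = 1/3; row 3: 4/(1/2) = 8. Minimum is 1/3 at row 2 (w2 leaves); pivot element 3.
After the second pivot the obj-row RHS is 20 − (-3/2)·(1/3) = 41/2.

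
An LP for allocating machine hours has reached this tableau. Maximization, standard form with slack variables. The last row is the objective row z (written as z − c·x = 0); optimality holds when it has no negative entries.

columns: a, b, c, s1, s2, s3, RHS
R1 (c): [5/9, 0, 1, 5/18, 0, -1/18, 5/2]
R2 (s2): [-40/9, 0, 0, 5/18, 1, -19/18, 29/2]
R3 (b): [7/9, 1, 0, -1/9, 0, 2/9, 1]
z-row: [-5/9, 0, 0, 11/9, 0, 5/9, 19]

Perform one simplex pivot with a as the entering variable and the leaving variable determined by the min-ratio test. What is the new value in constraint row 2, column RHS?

Ratio test on column a — row 1: (5/2)/(5/9) = 9/2; row 2: entry -40/9 ≤ 0; row 3: 1/(7/9) = 9/7. Minimum is 9/7 at row 3 (b leaves); pivot element 7/9.
Divide row 3 by 7/9; eliminate column a from the other rows.
Row 2 update in column RHS: 29/2 − (-40/9)·(9/7) = 283/14.

283/14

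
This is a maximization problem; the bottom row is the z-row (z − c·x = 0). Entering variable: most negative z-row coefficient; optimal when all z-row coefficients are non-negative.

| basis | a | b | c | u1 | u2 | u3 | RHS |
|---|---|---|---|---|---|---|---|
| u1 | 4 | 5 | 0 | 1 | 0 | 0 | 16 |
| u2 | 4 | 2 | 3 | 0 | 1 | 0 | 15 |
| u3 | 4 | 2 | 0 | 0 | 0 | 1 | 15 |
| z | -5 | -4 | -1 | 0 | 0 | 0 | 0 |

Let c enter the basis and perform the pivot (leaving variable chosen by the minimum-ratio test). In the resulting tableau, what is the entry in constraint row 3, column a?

4

Ratio test on column c — row 1: entry 0 ≤ 0; row 2: 15/3 = 5; row 3: entry 0 ≤ 0. Minimum is 5 at row 2 (u2 leaves); pivot element 3.
Divide row 2 by 3; eliminate column c from the other rows.
Row 3 update in column a: 4 − 0·(4/3) = 4.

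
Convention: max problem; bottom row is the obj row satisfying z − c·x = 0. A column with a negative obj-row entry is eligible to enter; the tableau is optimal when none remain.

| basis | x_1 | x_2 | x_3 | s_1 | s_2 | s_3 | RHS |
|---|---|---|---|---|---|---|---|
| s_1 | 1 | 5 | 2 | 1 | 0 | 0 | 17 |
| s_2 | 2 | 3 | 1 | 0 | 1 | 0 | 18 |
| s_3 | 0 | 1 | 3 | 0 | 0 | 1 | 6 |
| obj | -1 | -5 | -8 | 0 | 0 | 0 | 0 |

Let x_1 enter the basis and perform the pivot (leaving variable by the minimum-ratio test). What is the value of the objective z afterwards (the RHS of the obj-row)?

9

Ratio test on column x_1 — row 1: 17/1 = 17; row 2: 18/2 = 9; row 3: entry 0 ≤ 0. Minimum is 9 at row 2 (s_2 leaves); pivot element 2.
Pivot on row 2; the obj-row RHS becomes 0 − (-1)·9 = 9.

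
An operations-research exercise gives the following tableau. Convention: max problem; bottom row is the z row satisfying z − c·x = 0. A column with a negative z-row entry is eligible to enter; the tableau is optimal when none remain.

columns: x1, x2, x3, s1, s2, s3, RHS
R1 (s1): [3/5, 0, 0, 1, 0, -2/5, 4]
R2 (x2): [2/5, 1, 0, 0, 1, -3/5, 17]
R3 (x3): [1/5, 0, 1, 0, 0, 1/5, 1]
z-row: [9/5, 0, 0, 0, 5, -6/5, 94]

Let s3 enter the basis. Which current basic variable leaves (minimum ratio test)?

Column s3 entries and ratios — s1: -2/5 ≤ 0, skip; x2: -3/5 ≤ 0, skip; x3: 1/(1/5) = 5.
Smallest ratio is 5 in the row of x3, so x3 leaves.

x3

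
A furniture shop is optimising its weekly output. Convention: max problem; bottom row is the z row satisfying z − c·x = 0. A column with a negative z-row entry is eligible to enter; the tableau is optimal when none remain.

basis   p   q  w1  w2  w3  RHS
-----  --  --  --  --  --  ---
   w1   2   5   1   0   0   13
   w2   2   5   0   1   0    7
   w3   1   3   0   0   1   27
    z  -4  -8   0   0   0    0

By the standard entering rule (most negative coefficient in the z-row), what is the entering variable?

q

Negative z-row entries: p: -4, q: -8.
The most negative is -8 in column q, so q enters.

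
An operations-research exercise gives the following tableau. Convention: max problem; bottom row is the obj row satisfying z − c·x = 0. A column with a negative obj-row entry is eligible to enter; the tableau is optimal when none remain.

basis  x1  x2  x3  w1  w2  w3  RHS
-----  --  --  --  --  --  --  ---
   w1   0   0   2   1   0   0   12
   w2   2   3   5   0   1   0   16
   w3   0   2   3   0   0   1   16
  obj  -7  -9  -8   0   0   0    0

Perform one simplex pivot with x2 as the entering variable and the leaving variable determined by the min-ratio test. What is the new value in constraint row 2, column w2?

Ratio test on column x2 — row 1: entry 0 ≤ 0; row 2: 16/3 = 16/3; row 3: 16/2 = 8. Minimum is 16/3 at row 2 (w2 leaves); pivot element 3.
Divide row 2 by 3; eliminate column x2 from the other rows.
In the new row 2, the w2 entry is the old entry divided by the pivot: 1/3 = 1/3.

1/3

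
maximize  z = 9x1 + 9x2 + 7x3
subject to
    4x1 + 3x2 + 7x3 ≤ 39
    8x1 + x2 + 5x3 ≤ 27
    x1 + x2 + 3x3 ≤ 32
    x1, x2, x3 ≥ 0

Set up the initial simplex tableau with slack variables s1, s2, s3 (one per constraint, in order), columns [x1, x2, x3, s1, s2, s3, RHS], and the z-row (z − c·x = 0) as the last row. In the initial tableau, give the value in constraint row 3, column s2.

0

Slack s2 belongs to constraint 2; its column is the unit vector e_2, so the entry in row 3 is 0.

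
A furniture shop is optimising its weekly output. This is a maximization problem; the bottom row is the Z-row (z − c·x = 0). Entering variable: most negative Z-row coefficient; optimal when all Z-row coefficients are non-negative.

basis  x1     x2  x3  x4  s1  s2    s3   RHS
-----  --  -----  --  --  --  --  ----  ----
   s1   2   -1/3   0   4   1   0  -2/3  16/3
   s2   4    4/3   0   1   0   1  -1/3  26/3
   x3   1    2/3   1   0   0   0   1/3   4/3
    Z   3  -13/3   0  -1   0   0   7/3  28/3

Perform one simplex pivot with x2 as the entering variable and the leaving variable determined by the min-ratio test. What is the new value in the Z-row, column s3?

9/2

Ratio test on column x2 — row 1: entry -1/3 ≤ 0; row 2: (26/3)/(4/3) = 13/2; row 3: (4/3)/(2/3) = 2. Minimum is 2 at row 3 (x3 leaves); pivot element 2/3.
Divide row 3 by 2/3; eliminate column x2 from the other rows.
Z-row update in column s3: 7/3 − (-13/3)·(1/2) = 9/2.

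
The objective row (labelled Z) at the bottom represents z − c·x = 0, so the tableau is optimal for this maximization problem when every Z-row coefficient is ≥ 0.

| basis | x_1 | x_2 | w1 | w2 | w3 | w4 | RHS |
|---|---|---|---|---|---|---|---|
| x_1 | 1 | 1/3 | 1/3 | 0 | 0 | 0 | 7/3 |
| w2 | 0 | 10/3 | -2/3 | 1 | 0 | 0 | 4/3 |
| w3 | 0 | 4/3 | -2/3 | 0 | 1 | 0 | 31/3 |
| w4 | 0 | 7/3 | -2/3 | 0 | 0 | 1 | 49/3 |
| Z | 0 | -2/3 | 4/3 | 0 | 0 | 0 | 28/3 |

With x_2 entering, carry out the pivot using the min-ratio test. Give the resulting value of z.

Ratio test on column x_2 — row 1: (7/3)/(1/3) = 7; row 2: (4/3)/(10/3) = 2/5; row 3: (31/3)/(4/3) = 31/4; row 4: (49/3)/(7/3) = 7. Minimum is 2/5 at row 2 (w2 leaves); pivot element 10/3.
Pivot on row 2; the Z-row RHS becomes 28/3 − (-2/3)·(2/5) = 48/5.

48/5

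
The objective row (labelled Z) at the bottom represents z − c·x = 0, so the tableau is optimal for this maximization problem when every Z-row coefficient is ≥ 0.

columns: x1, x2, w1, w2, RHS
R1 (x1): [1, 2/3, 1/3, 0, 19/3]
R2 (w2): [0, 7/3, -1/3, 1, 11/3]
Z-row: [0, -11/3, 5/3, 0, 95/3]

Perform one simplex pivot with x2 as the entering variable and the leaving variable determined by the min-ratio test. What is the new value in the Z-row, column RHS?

262/7

Ratio test on column x2 — row 1: (19/3)/(2/3) = 19/2; row 2: (11/3)/(7/3) = 11/7. Minimum is 11/7 at row 2 (w2 leaves); pivot element 7/3.
Divide row 2 by 7/3; eliminate column x2 from the other rows.
Z-row update in column RHS: 95/3 − (-11/3)·(11/7) = 262/7.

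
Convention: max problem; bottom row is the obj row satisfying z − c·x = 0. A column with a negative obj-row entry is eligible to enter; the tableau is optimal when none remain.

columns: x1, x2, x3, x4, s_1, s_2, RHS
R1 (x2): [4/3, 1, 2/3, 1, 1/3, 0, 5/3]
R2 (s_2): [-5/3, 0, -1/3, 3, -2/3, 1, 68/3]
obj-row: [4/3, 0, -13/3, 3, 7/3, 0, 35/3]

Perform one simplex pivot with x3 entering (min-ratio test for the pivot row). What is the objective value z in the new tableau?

Ratio test on column x3 — row 1: (5/3)/(2/3) = 5/2; row 2: entry -1/3 ≤ 0. Minimum is 5/2 at row 1 (x2 leaves); pivot element 2/3.
Pivot on row 1; the obj-row RHS becomes 35/3 − (-13/3)·(5/2) = 45/2.

45/2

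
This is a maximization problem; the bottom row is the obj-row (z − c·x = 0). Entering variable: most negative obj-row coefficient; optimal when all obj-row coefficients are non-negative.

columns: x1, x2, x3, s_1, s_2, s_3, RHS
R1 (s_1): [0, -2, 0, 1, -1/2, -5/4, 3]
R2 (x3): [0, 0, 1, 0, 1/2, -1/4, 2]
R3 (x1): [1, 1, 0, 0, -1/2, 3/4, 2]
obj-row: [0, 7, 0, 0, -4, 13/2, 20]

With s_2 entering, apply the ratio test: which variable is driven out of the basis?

x3

Column s_2 entries and ratios — s_1: -1/2 ≤ 0, skip; x3: 2/(1/2) = 4; x1: -1/2 ≤ 0, skip.
Smallest ratio is 4 in the row of x3, so x3 leaves.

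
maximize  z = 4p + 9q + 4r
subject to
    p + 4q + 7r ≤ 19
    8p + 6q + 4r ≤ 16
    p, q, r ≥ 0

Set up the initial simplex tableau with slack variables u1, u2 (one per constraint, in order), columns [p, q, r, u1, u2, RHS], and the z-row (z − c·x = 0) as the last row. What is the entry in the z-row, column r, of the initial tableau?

The z-row carries the negated objective coefficients: the r entry is -4.

-4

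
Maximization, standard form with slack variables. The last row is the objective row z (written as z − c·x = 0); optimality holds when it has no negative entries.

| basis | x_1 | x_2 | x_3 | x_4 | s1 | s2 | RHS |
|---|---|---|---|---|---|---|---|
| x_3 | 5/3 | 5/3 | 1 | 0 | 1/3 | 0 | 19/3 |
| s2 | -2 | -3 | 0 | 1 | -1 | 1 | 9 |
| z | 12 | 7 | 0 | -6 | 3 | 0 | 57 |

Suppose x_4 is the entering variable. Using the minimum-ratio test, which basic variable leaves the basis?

s2

Column x_4 entries and ratios — x_3: 0 ≤ 0, skip; s2: 9/1 = 9.
Smallest ratio is 9 in the row of s2, so s2 leaves.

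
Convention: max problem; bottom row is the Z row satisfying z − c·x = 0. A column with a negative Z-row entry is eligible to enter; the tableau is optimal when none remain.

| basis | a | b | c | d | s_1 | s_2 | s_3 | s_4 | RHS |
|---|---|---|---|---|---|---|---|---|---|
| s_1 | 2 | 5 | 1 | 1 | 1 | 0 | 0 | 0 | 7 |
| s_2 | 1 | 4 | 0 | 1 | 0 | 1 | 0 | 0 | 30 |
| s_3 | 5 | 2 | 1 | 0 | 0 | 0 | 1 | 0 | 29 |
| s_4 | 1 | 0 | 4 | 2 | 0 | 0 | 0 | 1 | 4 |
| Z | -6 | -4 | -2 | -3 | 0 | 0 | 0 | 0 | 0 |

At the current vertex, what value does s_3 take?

s_3 is basic (row 3); its value is the RHS of that row, 29.

29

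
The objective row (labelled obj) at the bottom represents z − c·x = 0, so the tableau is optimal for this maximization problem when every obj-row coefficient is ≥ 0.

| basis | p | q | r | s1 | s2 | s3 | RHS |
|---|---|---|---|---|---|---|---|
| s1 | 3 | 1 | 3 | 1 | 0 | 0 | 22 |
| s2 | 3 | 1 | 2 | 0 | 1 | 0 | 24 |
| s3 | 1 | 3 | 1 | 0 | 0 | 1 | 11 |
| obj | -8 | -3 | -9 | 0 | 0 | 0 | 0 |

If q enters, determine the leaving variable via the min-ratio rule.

Column q entries and ratios — s1: 22/1 = 22; s2: 24/1 = 24; s3: 11/3 = 11/3.
Smallest ratio is 11/3 in the row of s3, so s3 leaves.

s3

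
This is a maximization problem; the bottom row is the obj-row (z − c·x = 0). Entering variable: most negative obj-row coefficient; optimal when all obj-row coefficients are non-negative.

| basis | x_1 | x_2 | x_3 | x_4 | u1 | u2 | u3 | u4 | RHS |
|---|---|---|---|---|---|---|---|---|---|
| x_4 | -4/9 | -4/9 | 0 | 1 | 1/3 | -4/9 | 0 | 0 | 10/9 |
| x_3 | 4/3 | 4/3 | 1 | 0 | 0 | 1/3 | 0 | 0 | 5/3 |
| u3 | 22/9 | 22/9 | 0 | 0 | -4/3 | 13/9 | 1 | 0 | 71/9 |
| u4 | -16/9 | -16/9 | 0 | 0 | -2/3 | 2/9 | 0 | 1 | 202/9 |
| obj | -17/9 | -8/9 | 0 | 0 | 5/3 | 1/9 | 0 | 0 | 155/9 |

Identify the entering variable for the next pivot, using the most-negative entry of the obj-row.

x_1

Negative obj-row entries: x_1: -17/9, x_2: -8/9.
The most negative is -17/9 in column x_1, so x_1 enters.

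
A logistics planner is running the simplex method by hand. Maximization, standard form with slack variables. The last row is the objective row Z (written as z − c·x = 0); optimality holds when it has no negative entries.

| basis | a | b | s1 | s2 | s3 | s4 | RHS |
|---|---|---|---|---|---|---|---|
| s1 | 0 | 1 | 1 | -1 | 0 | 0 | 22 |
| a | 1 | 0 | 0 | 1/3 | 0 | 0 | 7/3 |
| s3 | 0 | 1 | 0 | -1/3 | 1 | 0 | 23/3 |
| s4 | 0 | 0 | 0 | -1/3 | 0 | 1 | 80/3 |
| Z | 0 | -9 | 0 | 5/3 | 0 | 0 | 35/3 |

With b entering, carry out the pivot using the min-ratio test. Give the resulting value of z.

242/3

Ratio test on column b — row 1: 22/1 = 22; row 2: entry 0 ≤ 0; row 3: (23/3)/1 = 23/3; row 4: entry 0 ≤ 0. Minimum is 23/3 at row 3 (s3 leaves); pivot element 1.
Pivot on row 3; the Z-row RHS becomes 35/3 − (-9)·(23/3) = 242/3.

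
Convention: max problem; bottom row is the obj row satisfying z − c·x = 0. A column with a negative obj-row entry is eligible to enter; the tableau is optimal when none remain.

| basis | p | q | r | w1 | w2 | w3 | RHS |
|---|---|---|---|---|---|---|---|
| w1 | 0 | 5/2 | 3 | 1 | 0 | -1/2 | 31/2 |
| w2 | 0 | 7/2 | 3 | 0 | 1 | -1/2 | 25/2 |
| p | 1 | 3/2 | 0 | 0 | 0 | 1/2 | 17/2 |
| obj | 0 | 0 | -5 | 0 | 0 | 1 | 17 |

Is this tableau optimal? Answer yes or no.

no

The obj-row has a negative entry -5 in column r, so it is not optimal.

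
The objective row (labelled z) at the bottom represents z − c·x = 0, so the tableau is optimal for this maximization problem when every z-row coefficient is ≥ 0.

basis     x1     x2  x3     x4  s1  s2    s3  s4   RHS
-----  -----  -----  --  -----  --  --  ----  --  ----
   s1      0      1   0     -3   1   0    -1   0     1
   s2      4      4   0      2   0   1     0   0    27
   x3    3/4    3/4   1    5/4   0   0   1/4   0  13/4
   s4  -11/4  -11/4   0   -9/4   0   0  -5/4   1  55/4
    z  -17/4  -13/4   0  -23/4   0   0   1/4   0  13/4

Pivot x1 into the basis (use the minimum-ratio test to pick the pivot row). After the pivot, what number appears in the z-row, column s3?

5/3

Ratio test on column x1 — row 1: entry 0 ≤ 0; row 2: 27/4 = 27/4; row 3: (13/4)/(3/4) = 13/3; row 4: entry -11/4 ≤ 0. Minimum is 13/3 at row 3 (x3 leaves); pivot element 3/4.
Divide row 3 by 3/4; eliminate column x1 from the other rows.
z-row update in column s3: 1/4 − (-17/4)·(1/3) = 5/3.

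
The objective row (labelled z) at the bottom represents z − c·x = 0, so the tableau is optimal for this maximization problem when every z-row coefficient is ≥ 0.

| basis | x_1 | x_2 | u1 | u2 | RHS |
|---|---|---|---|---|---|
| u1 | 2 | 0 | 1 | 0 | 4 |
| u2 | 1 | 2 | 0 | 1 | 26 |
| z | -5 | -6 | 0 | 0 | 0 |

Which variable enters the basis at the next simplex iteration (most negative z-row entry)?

x_2

Negative z-row entries: x_1: -5, x_2: -6.
The most negative is -6 in column x_2, so x_2 enters.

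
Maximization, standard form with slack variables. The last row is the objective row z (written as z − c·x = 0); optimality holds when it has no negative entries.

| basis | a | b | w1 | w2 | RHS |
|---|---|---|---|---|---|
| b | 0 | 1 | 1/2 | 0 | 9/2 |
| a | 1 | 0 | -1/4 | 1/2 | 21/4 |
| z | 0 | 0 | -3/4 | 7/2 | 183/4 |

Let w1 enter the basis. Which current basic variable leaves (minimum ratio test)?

b

Column w1 entries and ratios — b: (9/2)/(1/2) = 9; a: -1/4 ≤ 0, skip.
Smallest ratio is 9 in the row of b, so b leaves.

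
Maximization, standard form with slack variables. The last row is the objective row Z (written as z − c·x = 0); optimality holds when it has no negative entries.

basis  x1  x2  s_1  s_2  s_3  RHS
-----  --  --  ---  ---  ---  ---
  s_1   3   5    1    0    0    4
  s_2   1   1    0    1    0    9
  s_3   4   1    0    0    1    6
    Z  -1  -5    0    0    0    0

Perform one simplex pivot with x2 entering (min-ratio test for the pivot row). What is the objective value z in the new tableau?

Ratio test on column x2 — row 1: 4/5 = 4/5; row 2: 9/1 = 9; row 3: 6/1 = 6. Minimum is 4/5 at row 1 (s_1 leaves); pivot element 5.
Pivot on row 1; the Z-row RHS becomes 0 − (-5)·(4/5) = 4.

4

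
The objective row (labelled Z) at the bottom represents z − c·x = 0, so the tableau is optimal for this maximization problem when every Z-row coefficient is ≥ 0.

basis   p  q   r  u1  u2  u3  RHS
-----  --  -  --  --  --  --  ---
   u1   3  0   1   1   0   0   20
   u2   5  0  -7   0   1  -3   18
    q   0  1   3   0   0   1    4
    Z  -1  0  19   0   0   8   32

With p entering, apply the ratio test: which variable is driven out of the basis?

u2

Column p entries and ratios — u1: 20/3 = 20/3; u2: 18/5 = 18/5; q: 0 ≤ 0, skip.
Smallest ratio is 18/5 in the row of u2, so u2 leaves.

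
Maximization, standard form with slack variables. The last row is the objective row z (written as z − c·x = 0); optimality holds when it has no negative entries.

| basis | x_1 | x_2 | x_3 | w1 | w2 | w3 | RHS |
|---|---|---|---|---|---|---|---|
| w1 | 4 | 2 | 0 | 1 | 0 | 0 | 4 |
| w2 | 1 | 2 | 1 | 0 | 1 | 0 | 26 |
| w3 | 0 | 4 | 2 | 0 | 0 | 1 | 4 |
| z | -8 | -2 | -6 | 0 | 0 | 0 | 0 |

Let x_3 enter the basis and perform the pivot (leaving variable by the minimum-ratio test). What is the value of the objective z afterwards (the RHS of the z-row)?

Ratio test on column x_3 — row 1: entry 0 ≤ 0; row 2: 26/1 = 26; row 3: 4/2 = 2. Minimum is 2 at row 3 (w3 leaves); pivot element 2.
Pivot on row 3; the z-row RHS becomes 0 − (-6)·2 = 12.

12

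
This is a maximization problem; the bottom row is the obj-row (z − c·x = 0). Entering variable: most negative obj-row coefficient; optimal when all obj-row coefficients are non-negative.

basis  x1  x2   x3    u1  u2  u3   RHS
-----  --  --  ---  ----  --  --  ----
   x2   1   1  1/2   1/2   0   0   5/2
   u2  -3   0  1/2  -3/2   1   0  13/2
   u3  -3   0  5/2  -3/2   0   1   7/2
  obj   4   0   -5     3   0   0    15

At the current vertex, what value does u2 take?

u2 is basic (row 2); its value is the RHS of that row, 13/2.

13/2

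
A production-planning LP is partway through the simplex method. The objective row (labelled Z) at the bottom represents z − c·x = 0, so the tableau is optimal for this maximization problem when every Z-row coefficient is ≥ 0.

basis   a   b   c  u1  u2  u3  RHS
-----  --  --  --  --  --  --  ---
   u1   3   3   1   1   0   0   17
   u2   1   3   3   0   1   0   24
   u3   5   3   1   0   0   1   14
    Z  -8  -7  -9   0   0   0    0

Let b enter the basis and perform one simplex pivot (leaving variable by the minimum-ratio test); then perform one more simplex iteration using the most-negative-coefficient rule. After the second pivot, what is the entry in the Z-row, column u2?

10/3

Ratio test on column b — row 1: 17/3 = 17/3; row 2: 24/3 = 8; row 3: 14/3 = 14/3. Minimum is 14/3 at row 3 (u3 leaves); pivot element 3.
Divide row 3 by 3; eliminate column b from the other rows.
Second iteration: most negative Z-row entry is -20/3 in column c, so c enters.
Ratio test on column c — row 1: entry 0 ≤ 0; row 2: 10/2 = 5; row 3: (14/3)/(1/3) = 14. Minimum is 5 at row 2 (u2 leaves); pivot element 2.
Divide row 2 by 2; eliminate column c from the other rows.
After both pivots, the entry at the Z-row, column u2 is 10/3.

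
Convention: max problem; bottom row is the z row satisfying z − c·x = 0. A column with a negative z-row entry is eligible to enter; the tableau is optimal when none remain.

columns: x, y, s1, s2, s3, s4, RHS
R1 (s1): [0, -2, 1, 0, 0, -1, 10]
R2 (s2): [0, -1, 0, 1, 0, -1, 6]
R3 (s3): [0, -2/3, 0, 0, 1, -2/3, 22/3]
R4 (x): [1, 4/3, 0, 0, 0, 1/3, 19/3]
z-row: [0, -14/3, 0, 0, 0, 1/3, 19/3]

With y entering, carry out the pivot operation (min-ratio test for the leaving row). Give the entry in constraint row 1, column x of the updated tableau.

Ratio test on column y — row 1: entry -2 ≤ 0; row 2: entry -1 ≤ 0; row 3: entry -2/3 ≤ 0; row 4: (19/3)/(4/3) = 19/4. Minimum is 19/4 at row 4 (x leaves); pivot element 4/3.
Divide row 4 by 4/3; eliminate column y from the other rows.
Row 1 update in column x: 0 − (-2)·(3/4) = 3/2.

3/2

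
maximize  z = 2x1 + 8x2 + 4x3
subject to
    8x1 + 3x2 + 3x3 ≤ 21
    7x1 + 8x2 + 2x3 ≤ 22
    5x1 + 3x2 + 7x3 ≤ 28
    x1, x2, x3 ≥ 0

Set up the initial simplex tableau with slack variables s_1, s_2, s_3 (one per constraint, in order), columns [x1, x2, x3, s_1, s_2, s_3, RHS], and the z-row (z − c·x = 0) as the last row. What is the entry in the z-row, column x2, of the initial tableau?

The z-row carries the negated objective coefficients: the x2 entry is -8.

-8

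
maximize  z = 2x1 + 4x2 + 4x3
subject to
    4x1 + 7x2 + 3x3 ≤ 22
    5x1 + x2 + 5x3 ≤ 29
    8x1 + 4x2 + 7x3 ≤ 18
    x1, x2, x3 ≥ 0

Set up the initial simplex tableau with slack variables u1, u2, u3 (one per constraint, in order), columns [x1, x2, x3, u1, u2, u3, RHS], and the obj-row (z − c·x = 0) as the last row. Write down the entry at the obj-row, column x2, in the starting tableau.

The obj-row carries the negated objective coefficients: the x2 entry is -4.

-4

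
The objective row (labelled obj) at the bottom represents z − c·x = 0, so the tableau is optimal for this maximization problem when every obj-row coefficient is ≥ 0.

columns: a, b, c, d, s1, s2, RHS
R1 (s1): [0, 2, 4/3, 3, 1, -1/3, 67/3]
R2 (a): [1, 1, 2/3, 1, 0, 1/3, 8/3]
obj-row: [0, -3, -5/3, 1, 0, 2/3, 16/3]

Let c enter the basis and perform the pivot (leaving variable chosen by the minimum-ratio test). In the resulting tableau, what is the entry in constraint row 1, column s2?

-1

Ratio test on column c — row 1: (67/3)/(4/3) = 67/4; row 2: (8/3)/(2/3) = 4. Minimum is 4 at row 2 (a leaves); pivot element 2/3.
Divide row 2 by 2/3; eliminate column c from the other rows.
Row 1 update in column s2: -1/3 − (4/3)·(1/2) = -1.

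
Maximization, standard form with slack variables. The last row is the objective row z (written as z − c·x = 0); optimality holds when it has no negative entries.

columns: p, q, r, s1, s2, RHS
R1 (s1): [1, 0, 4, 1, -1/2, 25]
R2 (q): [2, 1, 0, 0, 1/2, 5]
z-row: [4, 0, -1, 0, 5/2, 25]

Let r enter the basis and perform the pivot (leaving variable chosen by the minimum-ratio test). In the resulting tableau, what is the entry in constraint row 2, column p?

Ratio test on column r — row 1: 25/4 = 25/4; row 2: entry 0 ≤ 0. Minimum is 25/4 at row 1 (s1 leaves); pivot element 4.
Divide row 1 by 4; eliminate column r from the other rows.
Row 2 update in column p: 2 − 0·(1/4) = 2.

2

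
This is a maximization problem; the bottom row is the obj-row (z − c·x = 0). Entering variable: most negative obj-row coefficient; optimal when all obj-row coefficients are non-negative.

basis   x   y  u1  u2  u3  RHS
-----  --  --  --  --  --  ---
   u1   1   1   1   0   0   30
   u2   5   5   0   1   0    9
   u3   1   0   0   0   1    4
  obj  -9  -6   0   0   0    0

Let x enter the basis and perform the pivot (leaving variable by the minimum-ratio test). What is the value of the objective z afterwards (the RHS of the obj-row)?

Ratio test on column x — row 1: 30/1 = 30; row 2: 9/5 = 9/5; row 3: 4/1 = 4. Minimum is 9/5 at row 2 (u2 leaves); pivot element 5.
Pivot on row 2; the obj-row RHS becomes 0 − (-9)·(9/5) = 81/5.

81/5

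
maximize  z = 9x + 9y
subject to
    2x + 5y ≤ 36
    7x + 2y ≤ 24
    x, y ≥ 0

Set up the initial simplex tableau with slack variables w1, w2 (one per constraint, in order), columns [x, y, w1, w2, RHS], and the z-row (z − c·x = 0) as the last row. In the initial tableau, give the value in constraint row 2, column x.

Constraint 2 has coefficient 7 on x.

7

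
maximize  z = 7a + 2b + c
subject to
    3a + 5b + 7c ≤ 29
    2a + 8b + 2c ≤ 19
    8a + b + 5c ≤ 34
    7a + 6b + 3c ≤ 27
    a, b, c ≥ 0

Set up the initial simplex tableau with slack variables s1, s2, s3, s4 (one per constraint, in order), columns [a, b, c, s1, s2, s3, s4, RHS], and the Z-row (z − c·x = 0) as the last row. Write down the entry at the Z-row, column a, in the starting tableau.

-7

The Z-row carries the negated objective coefficients: the a entry is -7.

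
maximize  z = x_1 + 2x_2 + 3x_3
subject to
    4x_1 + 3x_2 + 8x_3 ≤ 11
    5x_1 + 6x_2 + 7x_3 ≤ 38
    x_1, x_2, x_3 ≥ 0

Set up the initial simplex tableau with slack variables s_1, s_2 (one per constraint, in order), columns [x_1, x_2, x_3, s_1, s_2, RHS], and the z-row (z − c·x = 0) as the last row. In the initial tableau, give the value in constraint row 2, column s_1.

Slack s_1 belongs to constraint 1; its column is the unit vector e_1, so the entry in row 2 is 0.

0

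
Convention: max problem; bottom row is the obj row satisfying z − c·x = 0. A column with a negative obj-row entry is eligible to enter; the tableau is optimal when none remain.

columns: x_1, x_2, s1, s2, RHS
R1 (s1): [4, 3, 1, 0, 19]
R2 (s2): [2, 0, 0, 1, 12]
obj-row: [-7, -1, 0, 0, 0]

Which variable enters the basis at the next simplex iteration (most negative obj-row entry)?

Negative obj-row entries: x_1: -7, x_2: -1.
The most negative is -7 in column x_1, so x_1 enters.

x_1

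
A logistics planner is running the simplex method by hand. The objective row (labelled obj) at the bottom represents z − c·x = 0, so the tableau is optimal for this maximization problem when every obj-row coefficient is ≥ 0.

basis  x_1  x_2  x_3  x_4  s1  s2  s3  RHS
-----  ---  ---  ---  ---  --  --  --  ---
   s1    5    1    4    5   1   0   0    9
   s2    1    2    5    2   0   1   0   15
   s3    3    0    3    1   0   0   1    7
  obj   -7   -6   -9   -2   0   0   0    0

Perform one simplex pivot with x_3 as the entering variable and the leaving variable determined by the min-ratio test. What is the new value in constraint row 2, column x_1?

-21/4

Ratio test on column x_3 — row 1: 9/4 = 9/4; row 2: 15/5 = 3; row 3: 7/3 = 7/3. Minimum is 9/4 at row 1 (s1 leaves); pivot element 4.
Divide row 1 by 4; eliminate column x_3 from the other rows.
Row 2 update in column x_1: 1 − 5·(5/4) = -21/4.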